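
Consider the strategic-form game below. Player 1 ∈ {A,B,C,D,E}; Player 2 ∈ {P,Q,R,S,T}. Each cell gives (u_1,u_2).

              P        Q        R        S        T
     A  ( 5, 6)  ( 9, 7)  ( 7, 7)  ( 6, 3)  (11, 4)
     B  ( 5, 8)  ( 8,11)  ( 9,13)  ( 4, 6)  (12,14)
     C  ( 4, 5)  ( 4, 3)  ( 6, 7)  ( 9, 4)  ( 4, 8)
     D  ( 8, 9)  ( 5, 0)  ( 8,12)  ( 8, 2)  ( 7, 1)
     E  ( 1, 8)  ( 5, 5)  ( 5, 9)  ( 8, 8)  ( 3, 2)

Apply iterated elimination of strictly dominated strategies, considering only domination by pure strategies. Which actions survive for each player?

Survivors P1:{A,B} P2:{Q,R,T}

P2 drop P (R beats it: A:7>6 B:13>8 C:7>5 D:12>9 E:9>8)
P2 drop S (R beats it: A:7>3 B:13>6 C:7>4 D:12>2 E:9>8)
P1 drop C (A beats it: Q:9>4 R:7>6 T:11>4)
P1 drop D (B beats it: Q:8>5 R:9>8 T:12>7)
P1 drop E (A beats it: Q:9>5 R:7>5 T:11>3)
P1→{A,B} P2→{Q,R,T}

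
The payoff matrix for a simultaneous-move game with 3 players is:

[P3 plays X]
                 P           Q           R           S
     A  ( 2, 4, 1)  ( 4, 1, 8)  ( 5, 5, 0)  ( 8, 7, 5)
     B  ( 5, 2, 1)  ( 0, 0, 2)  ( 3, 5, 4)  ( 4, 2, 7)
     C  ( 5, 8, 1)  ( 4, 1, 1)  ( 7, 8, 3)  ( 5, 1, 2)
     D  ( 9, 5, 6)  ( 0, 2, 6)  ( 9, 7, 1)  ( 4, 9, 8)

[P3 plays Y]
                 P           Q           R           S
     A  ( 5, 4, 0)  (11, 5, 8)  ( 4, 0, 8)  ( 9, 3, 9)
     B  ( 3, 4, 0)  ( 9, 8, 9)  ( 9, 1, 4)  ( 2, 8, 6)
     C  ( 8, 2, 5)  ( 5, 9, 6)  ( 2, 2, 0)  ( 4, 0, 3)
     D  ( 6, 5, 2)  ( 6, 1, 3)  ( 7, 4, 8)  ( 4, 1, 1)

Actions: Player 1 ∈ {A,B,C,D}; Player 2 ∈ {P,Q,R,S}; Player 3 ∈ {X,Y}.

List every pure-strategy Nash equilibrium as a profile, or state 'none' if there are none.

NE set: (A,Q,Y)

(A,P,X): not NE [P1→D gives 9>2; P2→S gives 7>4]
(A,P,Y): not NE [P1→C gives 8>5; P2→Q gives 5>4; P3→X gives 1>0]
(A,Q,X): not NE [P2→S gives 7>1]
(A,Q,Y): NE
(A,R,X): not NE [P1→D gives 9>5; P2→S gives 7>5; P3→Y gives 8>0]
(A,R,Y): not NE [P1→B gives 9>4; P2→Q gives 5>0]
(A,S,X): not NE [P3→Y gives 9>5]
(A,S,Y): not NE [P2→Q gives 5>3]
(B,P,X): not NE [P1→D gives 9>5; P2→R gives 5>2]
(B,P,Y): not NE [P1→C gives 8>3; P2→S gives 8>4; P3→X gives 1>0]
(B,Q,X): not NE [P1→C gives 4>0; P2→R gives 5>0; P3→Y gives 9>2]
(B,Q,Y): not NE [P1→A gives 11>9]
(B,R,X): not NE [P1→D gives 9>3]
(B,R,Y): not NE [P2→S gives 8>1]
(B,S,X): not NE [P1→A gives 8>4; P2→R gives 5>2]
(B,S,Y): not NE [P1→A gives 9>2; P3→X gives 7>6]
(C,P,X): not NE [P1→D gives 9>5; P3→Y gives 5>1]
(C,P,Y): not NE [P2→Q gives 9>2]
(C,Q,X): not NE [P2→R gives 8>1; P3→Y gives 6>1]
(C,Q,Y): not NE [P1→A gives 11>5]
(C,R,X): not NE [P1→D gives 9>7]
(C,R,Y): not NE [P1→B gives 9>2; P2→Q gives 9>2; P3→X gives 3>0]
(C,S,X): not NE [P1→A gives 8>5; P2→R gives 8>1; P3→Y gives 3>2]
(C,S,Y): not NE [P1→A gives 9>4; P2→Q gives 9>0]
(D,P,X): not NE [P2→S gives 9>5]
(D,P,Y): not NE [P1→C gives 8>6; P3→X gives 6>2]
(D,Q,X): not NE [P1→C gives 4>0; P2→S gives 9>2]
(D,Q,Y): not NE [P1→A gives 11>6; P2→P gives 5>1; P3→X gives 6>3]
(D,R,X): not NE [P2→S gives 9>7; P3→Y gives 8>1]
(D,R,Y): not NE [P1→B gives 9>7; P2→P gives 5>4]
(D,S,X): not NE [P1→A gives 8>4]
(D,S,Y): not NE [P1→A gives 9>4; P2→P gives 5>1; P3→X gives 8>1]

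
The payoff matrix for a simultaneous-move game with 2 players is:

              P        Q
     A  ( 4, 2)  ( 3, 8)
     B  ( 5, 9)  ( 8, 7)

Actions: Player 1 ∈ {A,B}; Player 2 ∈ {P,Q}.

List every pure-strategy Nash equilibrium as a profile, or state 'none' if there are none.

(A,P): not NE [P1→B gives 5>4; P2→Q gives 8>2]
(A,Q): not NE [P1→B gives 8>3]
(B,P): NE
(B,Q): not NE [P2→P gives 9>7]

Nash profiles: (B,P)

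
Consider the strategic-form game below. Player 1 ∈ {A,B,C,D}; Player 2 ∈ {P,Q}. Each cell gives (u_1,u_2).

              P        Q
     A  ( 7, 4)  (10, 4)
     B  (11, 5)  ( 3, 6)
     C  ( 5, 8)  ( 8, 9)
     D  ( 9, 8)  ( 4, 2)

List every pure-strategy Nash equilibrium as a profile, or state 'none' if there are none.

PSNE = {(A,Q)}

(A,P): not NE [P1→B gives 11>7]
(A,Q): NE
(B,P): not NE [P2→Q gives 6>5]
(B,Q): not NE [P1→A gives 10>3]
(C,P): not NE [P1→B gives 11>5; P2→Q gives 9>8]
(C,Q): not NE [P1→A gives 10>8]
(D,P): not NE [P1→B gives 11>9]
(D,Q): not NE [P1→A gives 10>4; P2→P gives 8>2]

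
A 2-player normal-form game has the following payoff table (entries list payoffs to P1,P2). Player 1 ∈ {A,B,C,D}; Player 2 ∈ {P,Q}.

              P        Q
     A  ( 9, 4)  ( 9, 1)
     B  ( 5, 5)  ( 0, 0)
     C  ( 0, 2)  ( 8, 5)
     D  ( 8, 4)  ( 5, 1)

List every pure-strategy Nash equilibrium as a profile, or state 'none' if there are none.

(A,P): NE
(A,Q): not NE [P2→P gives 4>1]
(B,P): not NE [P1→A gives 9>5]
(B,Q): not NE [P1→A gives 9>0; P2→P gives 5>0]
(C,P): not NE [P1→A gives 9>0; P2→Q gives 5>2]
(C,Q): not NE [P1→A gives 9>8]
(D,P): not NE [P1→A gives 9>8]
(D,Q): not NE [P1→A gives 9>5; P2→P gives 4>1]

PSNE = {(A,P)}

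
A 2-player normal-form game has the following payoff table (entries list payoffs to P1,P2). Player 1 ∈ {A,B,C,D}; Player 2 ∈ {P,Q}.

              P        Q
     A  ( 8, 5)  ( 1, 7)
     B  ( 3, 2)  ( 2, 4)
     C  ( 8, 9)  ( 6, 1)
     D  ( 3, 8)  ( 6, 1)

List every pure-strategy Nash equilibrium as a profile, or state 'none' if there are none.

PSNE = {(C,P)}

(A,P): not NE [P2→Q gives 7>5]
(A,Q): not NE [P1→D gives 6>1]
(B,P): not NE [P1→C gives 8>3; P2→Q gives 4>2]
(B,Q): not NE [P1→D gives 6>2]
(C,P): NE
(C,Q): not NE [P2→P gives 9>1]
(D,P): not NE [P1→C gives 8>3]
(D,Q): not NE [P2→P gives 8>1]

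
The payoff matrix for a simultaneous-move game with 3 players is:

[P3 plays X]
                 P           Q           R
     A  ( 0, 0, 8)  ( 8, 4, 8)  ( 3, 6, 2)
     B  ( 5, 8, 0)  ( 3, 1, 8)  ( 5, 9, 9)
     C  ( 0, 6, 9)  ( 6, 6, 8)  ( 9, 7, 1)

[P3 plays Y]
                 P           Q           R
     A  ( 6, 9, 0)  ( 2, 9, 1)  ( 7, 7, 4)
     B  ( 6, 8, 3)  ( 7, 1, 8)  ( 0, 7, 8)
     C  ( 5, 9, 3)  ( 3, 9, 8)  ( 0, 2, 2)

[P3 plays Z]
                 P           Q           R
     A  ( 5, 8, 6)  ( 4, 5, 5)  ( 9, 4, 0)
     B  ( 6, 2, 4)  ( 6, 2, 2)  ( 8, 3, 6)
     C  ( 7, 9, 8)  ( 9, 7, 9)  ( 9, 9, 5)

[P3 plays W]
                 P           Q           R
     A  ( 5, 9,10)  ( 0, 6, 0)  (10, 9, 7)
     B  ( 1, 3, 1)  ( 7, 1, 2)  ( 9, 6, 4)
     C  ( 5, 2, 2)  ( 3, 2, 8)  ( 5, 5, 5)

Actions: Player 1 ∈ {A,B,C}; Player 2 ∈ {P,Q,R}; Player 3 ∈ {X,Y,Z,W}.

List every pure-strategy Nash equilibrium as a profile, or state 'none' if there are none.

(A,P,X): not NE [P1→B gives 5>0; P2→R gives 6>0; P3→W gives 10>8]
(A,P,Y): not NE [P3→W gives 10>0]
(A,P,Z): not NE [P1→C gives 7>5; P3→W gives 10>6]
(A,P,W): NE
(A,Q,X): not NE [P2→R gives 6>4]
(A,Q,Y): not NE [P1→B gives 7>2; P3→X gives 8>1]
(A,Q,Z): not NE [P1→C gives 9>4; P2→P gives 8>5; P3→X gives 8>5]
(A,Q,W): not NE [P1→B gives 7>0; P2→R gives 9>6; P3→X gives 8>0]
(A,R,X): not NE [P1→C gives 9>3; P3→W gives 7>2]
(A,R,Y): not NE [P2→Q gives 9>7; P3→W gives 7>4]
(A,R,Z): not NE [P2→P gives 8>4; P3→W gives 7>0]
(A,R,W): NE
(B,P,X): not NE [P2→R gives 9>8; P3→Z gives 4>0]
(B,P,Y): not NE [P3→Z gives 4>3]
(B,P,Z): not NE [P1→C gives 7>6; P2→R gives 3>2]
(B,P,W): not NE [P1→C gives 5>1; P2→R gives 6>3; P3→Z gives 4>1]
(B,Q,X): not NE [P1→A gives 8>3; P2→R gives 9>1]
(B,Q,Y): not NE [P2→P gives 8>1]
(B,Q,Z): not NE [P1→C gives 9>6; P2→R gives 3>2; P3→Y gives 8>2]
(B,Q,W): not NE [P2→R gives 6>1; P3→Y gives 8>2]
(B,R,X): not NE [P1→C gives 9>5]
(B,R,Y): not NE [P1→A gives 7>0; P2→P gives 8>7; P3→X gives 9>8]
(B,R,Z): not NE [P1→C gives 9>8; P3→X gives 9>6]
(B,R,W): not NE [P1→A gives 10>9; P3→X gives 9>4]
(C,P,X): not NE [P1→B gives 5>0; P2→R gives 7>6]
(C,P,Y): not NE [P1→B gives 6>5; P3→X gives 9>3]
(C,P,Z): not NE [P3→X gives 9>8]
(C,P,W): not NE [P2→R gives 5>2; P3→X gives 9>2]
(C,Q,X): not NE [P1→A gives 8>6; P2→R gives 7>6; P3→Z gives 9>8]
(C,Q,Y): not NE [P1→B gives 7>3; P3→Z gives 9>8]
(C,Q,Z): not NE [P2→R gives 9>7]
(C,Q,W): not NE [P1→B gives 7>3; P2→R gives 5>2; P3→Z gives 9>8]
(C,R,X): not NE [P3→W gives 5>1]
(C,R,Y): not NE [P1→A gives 7>0; P2→Q gives 9>2; P3→W gives 5>2]
(C,R,Z): NE
(C,R,W): not NE [P1→A gives 10>5]

NE set: (A,P,W), (A,R,W), (C,R,Z)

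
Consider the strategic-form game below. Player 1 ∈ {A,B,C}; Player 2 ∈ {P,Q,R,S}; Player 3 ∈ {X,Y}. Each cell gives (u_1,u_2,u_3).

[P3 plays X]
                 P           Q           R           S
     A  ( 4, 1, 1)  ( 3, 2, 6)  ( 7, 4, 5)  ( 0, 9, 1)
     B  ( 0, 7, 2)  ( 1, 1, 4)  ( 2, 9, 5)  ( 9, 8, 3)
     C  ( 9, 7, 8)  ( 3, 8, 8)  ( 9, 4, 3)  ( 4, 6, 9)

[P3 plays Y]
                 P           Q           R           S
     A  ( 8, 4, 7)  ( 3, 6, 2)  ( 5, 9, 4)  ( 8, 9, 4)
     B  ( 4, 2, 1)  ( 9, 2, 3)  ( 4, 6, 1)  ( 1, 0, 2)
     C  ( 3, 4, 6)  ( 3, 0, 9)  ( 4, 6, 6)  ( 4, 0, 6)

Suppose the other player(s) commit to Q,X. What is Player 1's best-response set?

u_1(A vs Q,X) = 3
u_1(B vs Q,X) = 1
u_1(C vs Q,X) = 3
max payoff 3 at {A,C}

BR_1 = {A,C}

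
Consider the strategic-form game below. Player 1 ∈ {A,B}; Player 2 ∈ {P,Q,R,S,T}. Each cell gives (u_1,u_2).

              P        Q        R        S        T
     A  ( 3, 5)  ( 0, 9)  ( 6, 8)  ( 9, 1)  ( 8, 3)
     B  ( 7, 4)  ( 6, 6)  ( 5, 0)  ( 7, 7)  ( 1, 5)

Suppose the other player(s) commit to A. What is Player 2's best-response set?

u_2(P vs A) = 5
u_2(Q vs A) = 9
u_2(R vs A) = 8
u_2(S vs A) = 1
u_2(T vs A) = 3
max payoff 9 at {Q}

BR_2 = {Q}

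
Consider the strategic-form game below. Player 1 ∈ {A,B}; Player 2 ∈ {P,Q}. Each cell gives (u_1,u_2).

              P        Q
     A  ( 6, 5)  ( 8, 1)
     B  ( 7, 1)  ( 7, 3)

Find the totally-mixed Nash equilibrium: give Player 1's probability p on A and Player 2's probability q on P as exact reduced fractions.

P1 indiff ⇒ q·6+(1-q)·8 = q·7+(1-q)·7 ⇒ q(-1) = (1-q)(-1) ⇒ q = 1/2
P2 indiff ⇒ p·5+(1-p)·1 = p·1+(1-p)·3 ⇒ p(4) = (1-p)(2) ⇒ p = 1/3

(p,q) = (1/3, 1/2)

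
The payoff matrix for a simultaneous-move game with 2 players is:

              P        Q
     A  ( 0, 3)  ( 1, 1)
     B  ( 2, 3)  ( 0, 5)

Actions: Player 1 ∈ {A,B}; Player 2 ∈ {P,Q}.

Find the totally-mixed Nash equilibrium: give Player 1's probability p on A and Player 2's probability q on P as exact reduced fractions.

(p,q) = (1/2, 1/3)

P1 indiff ⇒ q·0+(1-q)·1 = q·2+(1-q)·0 ⇒ q(-2) = (1-q)(-1) ⇒ q = 1/3
P2 indiff ⇒ p·3+(1-p)·3 = p·1+(1-p)·5 ⇒ p(2) = (1-p)(2) ⇒ p = 1/2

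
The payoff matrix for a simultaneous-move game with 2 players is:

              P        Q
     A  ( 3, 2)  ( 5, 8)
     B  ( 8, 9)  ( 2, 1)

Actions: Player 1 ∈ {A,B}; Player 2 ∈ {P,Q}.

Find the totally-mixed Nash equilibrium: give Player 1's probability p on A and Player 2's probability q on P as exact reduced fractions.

P1 indiff ⇒ q·3+(1-q)·5 = q·8+(1-q)·2 ⇒ q(-5) = (1-q)(-3) ⇒ q = 3/8
P2 indiff ⇒ p·2+(1-p)·9 = p·8+(1-p)·1 ⇒ p(-6) = (1-p)(-8) ⇒ p = 4/7

p=4/7, q=3/8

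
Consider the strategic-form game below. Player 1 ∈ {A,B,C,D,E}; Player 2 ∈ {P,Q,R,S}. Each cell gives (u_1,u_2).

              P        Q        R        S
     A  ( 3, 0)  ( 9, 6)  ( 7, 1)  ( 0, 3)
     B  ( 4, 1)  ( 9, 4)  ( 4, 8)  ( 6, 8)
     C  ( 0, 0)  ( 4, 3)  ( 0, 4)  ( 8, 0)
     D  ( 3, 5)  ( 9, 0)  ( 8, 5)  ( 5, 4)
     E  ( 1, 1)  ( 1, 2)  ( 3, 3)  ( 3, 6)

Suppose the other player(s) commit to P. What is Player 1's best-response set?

argmax u_1 = {B}

u_1(A vs P) = 3
u_1(B vs P) = 4
u_1(C vs P) = 0
u_1(D vs P) = 3
u_1(E vs P) = 1
max payoff 4 at {B}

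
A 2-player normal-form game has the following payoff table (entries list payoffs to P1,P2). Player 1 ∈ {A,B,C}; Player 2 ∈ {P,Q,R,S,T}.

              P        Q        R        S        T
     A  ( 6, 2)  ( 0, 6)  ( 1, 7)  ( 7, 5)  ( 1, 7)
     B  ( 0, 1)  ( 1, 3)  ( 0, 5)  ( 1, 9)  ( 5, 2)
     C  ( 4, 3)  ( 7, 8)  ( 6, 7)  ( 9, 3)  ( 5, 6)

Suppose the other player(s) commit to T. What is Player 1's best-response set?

u_1(A vs T) = 1
u_1(B vs T) = 5
u_1(C vs T) = 5
max payoff 5 at {B,C}

P1 best: {B,C}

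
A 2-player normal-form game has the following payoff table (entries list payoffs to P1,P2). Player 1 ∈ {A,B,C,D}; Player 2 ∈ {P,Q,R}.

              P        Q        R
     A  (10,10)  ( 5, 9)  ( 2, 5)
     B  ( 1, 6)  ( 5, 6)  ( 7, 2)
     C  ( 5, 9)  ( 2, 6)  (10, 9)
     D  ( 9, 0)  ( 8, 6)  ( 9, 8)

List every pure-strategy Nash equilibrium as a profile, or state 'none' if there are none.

(A,P): NE
(A,Q): not NE [P1→D gives 8>5; P2→P gives 10>9]
(A,R): not NE [P1→C gives 10>2; P2→P gives 10>5]
(B,P): not NE [P1→A gives 10>1]
(B,Q): not NE [P1→D gives 8>5]
(B,R): not NE [P1→C gives 10>7; P2→Q gives 6>2]
(C,P): not NE [P1→A gives 10>5]
(C,Q): not NE [P1→D gives 8>2; P2→R gives 9>6]
(C,R): NE
(D,P): not NE [P1→A gives 10>9; P2→R gives 8>0]
(D,Q): not NE [P2→R gives 8>6]
(D,R): not NE [P1→C gives 10>9]

PSNE = {(A,P), (C,R)}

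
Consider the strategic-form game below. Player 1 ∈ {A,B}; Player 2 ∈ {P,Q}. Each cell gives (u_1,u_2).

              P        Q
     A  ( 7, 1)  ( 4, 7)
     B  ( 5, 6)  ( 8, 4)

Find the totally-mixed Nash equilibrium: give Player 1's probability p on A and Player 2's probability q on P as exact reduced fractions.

P1 mixes 1/4 on A; P2 mixes 2/3 on P

P1 indiff ⇒ q·7+(1-q)·4 = q·5+(1-q)·8 ⇒ q(2) = (1-q)(4) ⇒ q = 2/3
P2 indiff ⇒ p·1+(1-p)·6 = p·7+(1-p)·4 ⇒ p(-6) = (1-p)(-2) ⇒ p = 1/4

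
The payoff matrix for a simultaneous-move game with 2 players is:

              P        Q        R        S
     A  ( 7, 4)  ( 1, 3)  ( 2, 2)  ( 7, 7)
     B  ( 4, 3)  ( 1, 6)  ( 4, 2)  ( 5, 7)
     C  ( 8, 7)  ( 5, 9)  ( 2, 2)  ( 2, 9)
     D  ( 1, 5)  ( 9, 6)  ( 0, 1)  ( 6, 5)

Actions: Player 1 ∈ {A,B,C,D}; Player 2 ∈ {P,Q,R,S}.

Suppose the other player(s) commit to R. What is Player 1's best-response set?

u_1(A vs R) = 2
u_1(B vs R) = 4
u_1(C vs R) = 2
u_1(D vs R) = 0
max payoff 4 at {B}

P1 best: {B}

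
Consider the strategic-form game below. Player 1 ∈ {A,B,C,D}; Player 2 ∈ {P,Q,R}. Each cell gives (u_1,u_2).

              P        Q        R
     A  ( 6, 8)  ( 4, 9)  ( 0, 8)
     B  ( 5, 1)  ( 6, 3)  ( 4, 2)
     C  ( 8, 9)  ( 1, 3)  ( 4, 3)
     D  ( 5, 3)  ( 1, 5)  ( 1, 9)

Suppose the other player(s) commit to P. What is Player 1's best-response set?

u_1(A vs P) = 6
u_1(B vs P) = 5
u_1(C vs P) = 8
u_1(D vs P) = 5
max payoff 8 at {C}

argmax u_1 = {C}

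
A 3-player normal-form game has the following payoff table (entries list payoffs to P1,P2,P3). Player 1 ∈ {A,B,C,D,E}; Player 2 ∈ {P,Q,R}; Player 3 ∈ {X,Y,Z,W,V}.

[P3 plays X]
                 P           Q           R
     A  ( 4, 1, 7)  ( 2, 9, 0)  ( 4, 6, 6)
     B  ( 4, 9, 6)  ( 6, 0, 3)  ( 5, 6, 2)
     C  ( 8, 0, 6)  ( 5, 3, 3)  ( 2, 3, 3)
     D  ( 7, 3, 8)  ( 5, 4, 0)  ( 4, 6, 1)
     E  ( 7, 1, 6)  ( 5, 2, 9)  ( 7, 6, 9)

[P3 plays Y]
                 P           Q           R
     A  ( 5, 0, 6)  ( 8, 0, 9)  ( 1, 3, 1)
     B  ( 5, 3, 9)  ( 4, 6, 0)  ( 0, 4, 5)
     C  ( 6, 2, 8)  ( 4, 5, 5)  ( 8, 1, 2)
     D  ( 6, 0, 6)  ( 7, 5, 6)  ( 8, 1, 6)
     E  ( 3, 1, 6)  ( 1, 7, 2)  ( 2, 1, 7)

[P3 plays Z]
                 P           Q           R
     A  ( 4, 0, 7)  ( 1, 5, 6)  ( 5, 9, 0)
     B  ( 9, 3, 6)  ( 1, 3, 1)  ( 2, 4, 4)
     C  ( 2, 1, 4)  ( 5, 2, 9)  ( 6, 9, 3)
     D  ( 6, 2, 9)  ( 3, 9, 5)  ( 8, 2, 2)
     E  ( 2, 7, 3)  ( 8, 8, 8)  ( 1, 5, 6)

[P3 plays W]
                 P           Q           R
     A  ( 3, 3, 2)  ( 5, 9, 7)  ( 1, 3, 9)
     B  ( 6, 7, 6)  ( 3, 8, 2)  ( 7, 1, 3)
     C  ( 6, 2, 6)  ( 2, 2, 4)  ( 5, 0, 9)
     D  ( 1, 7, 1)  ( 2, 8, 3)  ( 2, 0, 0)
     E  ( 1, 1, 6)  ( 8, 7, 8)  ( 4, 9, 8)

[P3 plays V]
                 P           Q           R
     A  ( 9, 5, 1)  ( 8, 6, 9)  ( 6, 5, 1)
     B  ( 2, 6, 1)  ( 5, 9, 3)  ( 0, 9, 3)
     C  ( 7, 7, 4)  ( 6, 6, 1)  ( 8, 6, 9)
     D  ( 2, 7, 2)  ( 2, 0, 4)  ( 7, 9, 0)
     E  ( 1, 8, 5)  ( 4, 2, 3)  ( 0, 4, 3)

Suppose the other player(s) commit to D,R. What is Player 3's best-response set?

argmax u_3 = {Y}

u_3(X vs D,R) = 1
u_3(Y vs D,R) = 6
u_3(Z vs D,R) = 2
u_3(W vs D,R) = 0
u_3(V vs D,R) = 0
max payoff 6 at {Y}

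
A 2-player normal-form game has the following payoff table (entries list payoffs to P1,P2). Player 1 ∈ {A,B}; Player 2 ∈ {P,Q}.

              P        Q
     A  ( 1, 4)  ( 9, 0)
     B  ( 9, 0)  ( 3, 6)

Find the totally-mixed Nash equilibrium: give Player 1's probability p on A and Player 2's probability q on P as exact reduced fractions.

p=3/5, q=3/7

P1 indiff ⇒ q·1+(1-q)·9 = q·9+(1-q)·3 ⇒ q(-8) = (1-q)(-6) ⇒ q = 3/7
P2 indiff ⇒ p·4+(1-p)·0 = p·0+(1-p)·6 ⇒ p(4) = (1-p)(6) ⇒ p = 3/5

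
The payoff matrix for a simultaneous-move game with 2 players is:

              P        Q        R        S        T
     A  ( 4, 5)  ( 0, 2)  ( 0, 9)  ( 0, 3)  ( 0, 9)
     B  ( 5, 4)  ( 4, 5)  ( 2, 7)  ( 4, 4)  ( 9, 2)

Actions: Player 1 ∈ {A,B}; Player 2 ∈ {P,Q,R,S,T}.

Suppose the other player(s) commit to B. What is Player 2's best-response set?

P2 best: {R}

u_2(P vs B) = 4
u_2(Q vs B) = 5
u_2(R vs B) = 7
u_2(S vs B) = 4
u_2(T vs B) = 2
max payoff 7 at {R}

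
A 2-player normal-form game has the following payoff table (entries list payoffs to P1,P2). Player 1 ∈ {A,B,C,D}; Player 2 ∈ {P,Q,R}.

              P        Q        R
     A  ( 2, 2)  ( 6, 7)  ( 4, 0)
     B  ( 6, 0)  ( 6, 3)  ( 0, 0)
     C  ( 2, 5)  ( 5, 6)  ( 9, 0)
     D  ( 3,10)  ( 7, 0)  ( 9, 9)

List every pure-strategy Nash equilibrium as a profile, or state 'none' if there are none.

(A,P): not NE [P1→B gives 6>2; P2→Q gives 7>2]
(A,Q): not NE [P1→D gives 7>6]
(A,R): not NE [P1→D gives 9>4; P2→Q gives 7>0]
(B,P): not NE [P2→Q gives 3>0]
(B,Q): not NE [P1→D gives 7>6]
(B,R): not NE [P1→D gives 9>0; P2→Q gives 3>0]
(C,P): not NE [P1→B gives 6>2; P2→Q gives 6>5]
(C,Q): not NE [P1→D gives 7>5]
(C,R): not NE [P2→Q gives 6>0]
(D,P): not NE [P1→B gives 6>3]
(D,Q): not NE [P2→P gives 10>0]
(D,R): not NE [P2→P gives 10>9]

PSNE: ∅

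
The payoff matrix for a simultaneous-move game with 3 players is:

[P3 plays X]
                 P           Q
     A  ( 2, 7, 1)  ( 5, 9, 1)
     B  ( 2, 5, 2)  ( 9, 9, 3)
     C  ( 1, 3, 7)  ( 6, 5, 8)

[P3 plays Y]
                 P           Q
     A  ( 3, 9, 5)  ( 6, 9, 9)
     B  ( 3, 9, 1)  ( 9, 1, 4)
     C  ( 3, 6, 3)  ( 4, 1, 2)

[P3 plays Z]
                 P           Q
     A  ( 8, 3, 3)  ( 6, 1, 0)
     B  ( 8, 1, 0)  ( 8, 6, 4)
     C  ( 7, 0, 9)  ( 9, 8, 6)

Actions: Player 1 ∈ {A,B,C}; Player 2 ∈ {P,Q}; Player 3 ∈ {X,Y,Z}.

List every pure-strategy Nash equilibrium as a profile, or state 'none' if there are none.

PSNE = {(A,P,Y)}

(A,P,X): not NE [P2→Q gives 9>7; P3→Y gives 5>1]
(A,P,Y): NE
(A,P,Z): not NE [P3→Y gives 5>3]
(A,Q,X): not NE [P1→B gives 9>5; P3→Y gives 9>1]
(A,Q,Y): not NE [P1→B gives 9>6]
(A,Q,Z): not NE [P1→C gives 9>6; P2→P gives 3>1; P3→Y gives 9>0]
(B,P,X): not NE [P2→Q gives 9>5]
(B,P,Y): not NE [P3→X gives 2>1]
(B,P,Z): not NE [P2→Q gives 6>1; P3→X gives 2>0]
(B,Q,X): not NE [P3→Z gives 4>3]
(B,Q,Y): not NE [P2→P gives 9>1]
(B,Q,Z): not NE [P1→C gives 9>8]
(C,P,X): not NE [P1→B gives 2>1; P2→Q gives 5>3; P3→Z gives 9>7]
(C,P,Y): not NE [P3→Z gives 9>3]
(C,P,Z): not NE [P1→B gives 8>7; P2→Q gives 8>0]
(C,Q,X): not NE [P1→B gives 9>6]
(C,Q,Y): not NE [P1→B gives 9>4; P2→P gives 6>1; P3→X gives 8>2]
(C,Q,Z): not NE [P3→X gives 8>6]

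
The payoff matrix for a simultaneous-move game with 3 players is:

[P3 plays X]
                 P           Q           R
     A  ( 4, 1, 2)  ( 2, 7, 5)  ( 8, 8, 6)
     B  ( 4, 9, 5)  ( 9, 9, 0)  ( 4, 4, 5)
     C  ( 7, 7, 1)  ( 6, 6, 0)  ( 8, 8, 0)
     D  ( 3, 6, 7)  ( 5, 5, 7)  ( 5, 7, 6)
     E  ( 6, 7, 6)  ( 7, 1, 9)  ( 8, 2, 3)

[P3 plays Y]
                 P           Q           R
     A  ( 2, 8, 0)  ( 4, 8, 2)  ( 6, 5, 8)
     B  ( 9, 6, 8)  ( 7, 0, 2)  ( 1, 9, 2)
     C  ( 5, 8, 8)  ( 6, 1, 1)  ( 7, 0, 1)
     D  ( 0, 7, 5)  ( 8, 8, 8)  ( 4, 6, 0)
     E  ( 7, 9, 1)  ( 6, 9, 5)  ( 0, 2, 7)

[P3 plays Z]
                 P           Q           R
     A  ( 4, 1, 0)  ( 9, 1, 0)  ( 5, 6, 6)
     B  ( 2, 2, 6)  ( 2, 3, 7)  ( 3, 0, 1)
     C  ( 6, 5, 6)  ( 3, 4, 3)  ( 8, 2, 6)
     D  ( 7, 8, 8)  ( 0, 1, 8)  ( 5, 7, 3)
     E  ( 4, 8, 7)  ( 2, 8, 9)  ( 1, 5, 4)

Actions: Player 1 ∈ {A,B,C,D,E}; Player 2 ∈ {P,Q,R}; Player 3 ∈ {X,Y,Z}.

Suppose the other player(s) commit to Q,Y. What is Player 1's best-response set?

u_1(A vs Q,Y) = 4
u_1(B vs Q,Y) = 7
u_1(C vs Q,Y) = 6
u_1(D vs Q,Y) = 8
u_1(E vs Q,Y) = 6
max payoff 8 at {D}

BR_1 = {D}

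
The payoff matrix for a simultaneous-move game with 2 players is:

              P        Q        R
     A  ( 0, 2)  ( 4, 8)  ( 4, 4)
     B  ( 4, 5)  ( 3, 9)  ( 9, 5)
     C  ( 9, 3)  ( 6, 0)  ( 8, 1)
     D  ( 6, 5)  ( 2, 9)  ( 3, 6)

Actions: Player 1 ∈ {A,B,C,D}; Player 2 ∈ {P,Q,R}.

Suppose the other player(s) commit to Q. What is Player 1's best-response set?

u_1(A vs Q) = 4
u_1(B vs Q) = 3
u_1(C vs Q) = 6
u_1(D vs Q) = 2
max payoff 6 at {C}

P1 best: {C}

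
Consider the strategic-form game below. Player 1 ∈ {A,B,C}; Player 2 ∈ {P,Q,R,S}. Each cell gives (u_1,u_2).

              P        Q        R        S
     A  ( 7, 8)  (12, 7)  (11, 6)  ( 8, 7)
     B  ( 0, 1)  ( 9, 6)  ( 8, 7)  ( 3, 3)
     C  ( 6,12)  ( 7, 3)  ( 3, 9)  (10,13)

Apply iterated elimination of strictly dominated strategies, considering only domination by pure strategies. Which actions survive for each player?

P1 drop B (A beats it: P:7>0 Q:12>9 R:11>8 S:8>3)
P2 drop Q (P beats it: A:8>7 C:12>3)
P2 drop R (P beats it: A:8>6 C:12>9)
P1→{A,C} P2→{P,S}

IESDS → P1:{A,C} P2:{P,S}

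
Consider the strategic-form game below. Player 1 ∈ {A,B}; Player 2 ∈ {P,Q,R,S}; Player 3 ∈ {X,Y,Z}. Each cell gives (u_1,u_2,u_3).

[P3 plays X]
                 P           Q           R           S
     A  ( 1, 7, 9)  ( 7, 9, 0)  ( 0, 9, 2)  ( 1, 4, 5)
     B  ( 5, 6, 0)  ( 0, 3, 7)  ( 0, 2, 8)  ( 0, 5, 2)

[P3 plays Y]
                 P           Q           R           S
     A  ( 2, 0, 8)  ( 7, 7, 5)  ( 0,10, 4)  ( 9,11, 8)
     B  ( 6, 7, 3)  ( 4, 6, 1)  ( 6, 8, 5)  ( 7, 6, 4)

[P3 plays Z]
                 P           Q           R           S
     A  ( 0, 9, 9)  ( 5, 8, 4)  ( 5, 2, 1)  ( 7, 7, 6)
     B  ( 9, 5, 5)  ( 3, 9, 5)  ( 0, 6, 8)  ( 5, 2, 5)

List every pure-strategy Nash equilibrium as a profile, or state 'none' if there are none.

Nash profiles: (A,S,Y)

(A,P,X): not NE [P1→B gives 5>1; P2→R gives 9>7]
(A,P,Y): not NE [P1→B gives 6>2; P2→S gives 11>0; P3→Z gives 9>8]
(A,P,Z): not NE [P1→B gives 9>0]
(A,Q,X): not NE [P3→Y gives 5>0]
(A,Q,Y): not NE [P2→S gives 11>7]
(A,Q,Z): not NE [P2→P gives 9>8; P3→Y gives 5>4]
(A,R,X): not NE [P3→Y gives 4>2]
(A,R,Y): not NE [P1→B gives 6>0; P2→S gives 11>10]
(A,R,Z): not NE [P2→P gives 9>2; P3→Y gives 4>1]
(A,S,X): not NE [P2→R gives 9>4; P3→Y gives 8>5]
(A,S,Y): NE
(A,S,Z): not NE [P2→P gives 9>7; P3→Y gives 8>6]
(B,P,X): not NE [P3→Z gives 5>0]
(B,P,Y): not NE [P2→R gives 8>7; P3→Z gives 5>3]
(B,P,Z): not NE [P2→Q gives 9>5]
(B,Q,X): not NE [P1→A gives 7>0; P2→P gives 6>3]
(B,Q,Y): not NE [P1→A gives 7>4; P2→R gives 8>6; P3→X gives 7>1]
(B,Q,Z): not NE [P1→A gives 5>3; P3→X gives 7>5]
(B,R,X): not NE [P2→P gives 6>2]
(B,R,Y): not NE [P3→Z gives 8>5]
(B,R,Z): not NE [P1→A gives 5>0; P2→Q gives 9>6]
(B,S,X): not NE [P1→A gives 1>0; P2→P gives 6>5; P3→Z gives 5>2]
(B,S,Y): not NE [P1→A gives 9>7; P2→R gives 8>6; P3→Z gives 5>4]
(B,S,Z): not NE [P1→A gives 7>5; P2→Q gives 9>2]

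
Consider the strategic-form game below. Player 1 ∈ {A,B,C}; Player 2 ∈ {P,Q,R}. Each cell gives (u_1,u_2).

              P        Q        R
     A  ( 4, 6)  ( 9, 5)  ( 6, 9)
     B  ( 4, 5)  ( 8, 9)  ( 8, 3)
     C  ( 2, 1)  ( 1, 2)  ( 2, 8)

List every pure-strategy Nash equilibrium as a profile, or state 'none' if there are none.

PSNE: ∅

(A,P): not NE [P2→R gives 9>6]
(A,Q): not NE [P2→R gives 9>5]
(A,R): not NE [P1→B gives 8>6]
(B,P): not NE [P2→Q gives 9>5]
(B,Q): not NE [P1→A gives 9>8]
(B,R): not NE [P2→Q gives 9>3]
(C,P): not NE [P1→B gives 4>2; P2→R gives 8>1]
(C,Q): not NE [P1→A gives 9>1; P2→R gives 8>2]
(C,R): not NE [P1→B gives 8>2]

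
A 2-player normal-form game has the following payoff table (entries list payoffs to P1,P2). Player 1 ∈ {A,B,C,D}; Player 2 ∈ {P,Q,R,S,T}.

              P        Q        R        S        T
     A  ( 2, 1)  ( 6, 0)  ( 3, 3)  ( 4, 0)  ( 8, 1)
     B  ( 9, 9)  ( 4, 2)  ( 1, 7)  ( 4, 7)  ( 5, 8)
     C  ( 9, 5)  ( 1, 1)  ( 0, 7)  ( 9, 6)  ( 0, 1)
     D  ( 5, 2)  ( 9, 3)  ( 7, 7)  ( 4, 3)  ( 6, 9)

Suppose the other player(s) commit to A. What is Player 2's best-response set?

u_2(P vs A) = 1
u_2(Q vs A) = 0
u_2(R vs A) = 3
u_2(S vs A) = 0
u_2(T vs A) = 1
max payoff 3 at {R}

P2 best: {R}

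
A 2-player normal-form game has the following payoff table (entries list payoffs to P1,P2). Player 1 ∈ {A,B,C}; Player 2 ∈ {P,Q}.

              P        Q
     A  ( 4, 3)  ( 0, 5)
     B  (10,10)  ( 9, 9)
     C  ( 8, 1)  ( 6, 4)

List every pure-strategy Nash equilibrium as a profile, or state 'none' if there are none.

PSNE = {(B,P)}

(A,P): not NE [P1→B gives 10>4; P2→Q gives 5>3]
(A,Q): not NE [P1→B gives 9>0]
(B,P): NE
(B,Q): not NE [P2→P gives 10>9]
(C,P): not NE [P1→B gives 10>8; P2→Q gives 4>1]
(C,Q): not NE [P1→B gives 9>6]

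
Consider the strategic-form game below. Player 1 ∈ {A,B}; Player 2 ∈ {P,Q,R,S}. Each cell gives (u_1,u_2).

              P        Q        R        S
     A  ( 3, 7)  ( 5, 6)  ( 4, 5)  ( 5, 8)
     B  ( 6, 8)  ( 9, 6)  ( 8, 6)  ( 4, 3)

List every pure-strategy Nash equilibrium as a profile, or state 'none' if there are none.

(A,P): not NE [P1→B gives 6>3; P2→S gives 8>7]
(A,Q): not NE [P1→B gives 9>5; P2→S gives 8>6]
(A,R): not NE [P1→B gives 8>4; P2→S gives 8>5]
(A,S): NE
(B,P): NE
(B,Q): not NE [P2→P gives 8>6]
(B,R): not NE [P2→P gives 8>6]
(B,S): not NE [P1→A gives 5>4; P2→P gives 8>3]

Nash profiles: (A,S), (B,P)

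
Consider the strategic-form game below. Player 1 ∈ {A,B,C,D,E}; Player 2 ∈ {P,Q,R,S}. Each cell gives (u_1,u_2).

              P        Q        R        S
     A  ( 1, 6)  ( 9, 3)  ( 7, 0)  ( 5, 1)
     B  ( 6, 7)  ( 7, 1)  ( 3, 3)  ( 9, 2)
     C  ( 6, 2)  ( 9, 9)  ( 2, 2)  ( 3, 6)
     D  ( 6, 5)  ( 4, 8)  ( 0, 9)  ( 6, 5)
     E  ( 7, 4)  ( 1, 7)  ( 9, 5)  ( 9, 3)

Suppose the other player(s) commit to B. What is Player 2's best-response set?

P2 best: {P}

u_2(P vs B) = 7
u_2(Q vs B) = 1
u_2(R vs B) = 3
u_2(S vs B) = 2
max payoff 7 at {P}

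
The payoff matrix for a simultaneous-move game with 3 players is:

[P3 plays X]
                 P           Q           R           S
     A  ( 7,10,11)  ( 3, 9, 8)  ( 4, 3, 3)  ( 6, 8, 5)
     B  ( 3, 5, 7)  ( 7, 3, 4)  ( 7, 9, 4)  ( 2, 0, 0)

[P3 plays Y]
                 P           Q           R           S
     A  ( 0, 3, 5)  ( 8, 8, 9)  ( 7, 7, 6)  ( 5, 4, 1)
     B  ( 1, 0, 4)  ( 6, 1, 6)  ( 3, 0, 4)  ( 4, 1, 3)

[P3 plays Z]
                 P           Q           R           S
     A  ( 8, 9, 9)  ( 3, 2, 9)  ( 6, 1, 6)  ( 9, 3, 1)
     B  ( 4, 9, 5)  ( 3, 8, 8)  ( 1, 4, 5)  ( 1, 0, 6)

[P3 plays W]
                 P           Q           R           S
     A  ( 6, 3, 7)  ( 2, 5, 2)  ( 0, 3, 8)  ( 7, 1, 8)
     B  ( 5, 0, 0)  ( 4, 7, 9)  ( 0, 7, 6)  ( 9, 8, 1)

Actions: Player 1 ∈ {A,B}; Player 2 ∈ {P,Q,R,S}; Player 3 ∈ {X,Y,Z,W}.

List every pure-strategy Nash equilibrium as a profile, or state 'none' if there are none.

(A,P,X): NE
(A,P,Y): not NE [P1→B gives 1>0; P2→Q gives 8>3; P3→X gives 11>5]
(A,P,Z): not NE [P3→X gives 11>9]
(A,P,W): not NE [P2→Q gives 5>3; P3→X gives 11>7]
(A,Q,X): not NE [P1→B gives 7>3; P2→P gives 10>9; P3→Z gives 9>8]
(A,Q,Y): NE
(A,Q,Z): not NE [P2→P gives 9>2]
(A,Q,W): not NE [P1→B gives 4>2; P3→Z gives 9>2]
(A,R,X): not NE [P1→B gives 7>4; P2→P gives 10>3; P3→W gives 8>3]
(A,R,Y): not NE [P2→Q gives 8>7; P3→W gives 8>6]
(A,R,Z): not NE [P2→P gives 9>1; P3→W gives 8>6]
(A,R,W): not NE [P2→Q gives 5>3]
(A,S,X): not NE [P2→P gives 10>8; P3→W gives 8>5]
(A,S,Y): not NE [P2→Q gives 8>4; P3→W gives 8>1]
(A,S,Z): not NE [P2→P gives 9>3; P3→W gives 8>1]
(A,S,W): not NE [P1→B gives 9>7; P2→Q gives 5>1]
(B,P,X): not NE [P1→A gives 7>3; P2→R gives 9>5]
(B,P,Y): not NE [P2→S gives 1>0; P3→X gives 7>4]
(B,P,Z): not NE [P1→A gives 8>4; P3→X gives 7>5]
(B,P,W): not NE [P1→A gives 6>5; P2→S gives 8>0; P3→X gives 7>0]
(B,Q,X): not NE [P2→R gives 9>3; P3→W gives 9>4]
(B,Q,Y): not NE [P1→A gives 8>6; P3→W gives 9>6]
(B,Q,Z): not NE [P2→P gives 9>8; P3→W gives 9>8]
(B,Q,W): not NE [P2→S gives 8>7]
(B,R,X): not NE [P3→W gives 6>4]
(B,R,Y): not NE [P1→A gives 7>3; P2→S gives 1>0; P3→W gives 6>4]
(B,R,Z): not NE [P1→A gives 6>1; P2→P gives 9>4; P3→W gives 6>5]
(B,R,W): not NE [P2→S gives 8>7]
(B,S,X): not NE [P1→A gives 6>2; P2→R gives 9>0; P3→Z gives 6>0]
(B,S,Y): not NE [P1→A gives 5>4; P3→Z gives 6>3]
(B,S,Z): not NE [P1→A gives 9>1; P2→P gives 9>0]
(B,S,W): not NE [P3→Z gives 6>1]

NE set: (A,P,X), (A,Q,Y)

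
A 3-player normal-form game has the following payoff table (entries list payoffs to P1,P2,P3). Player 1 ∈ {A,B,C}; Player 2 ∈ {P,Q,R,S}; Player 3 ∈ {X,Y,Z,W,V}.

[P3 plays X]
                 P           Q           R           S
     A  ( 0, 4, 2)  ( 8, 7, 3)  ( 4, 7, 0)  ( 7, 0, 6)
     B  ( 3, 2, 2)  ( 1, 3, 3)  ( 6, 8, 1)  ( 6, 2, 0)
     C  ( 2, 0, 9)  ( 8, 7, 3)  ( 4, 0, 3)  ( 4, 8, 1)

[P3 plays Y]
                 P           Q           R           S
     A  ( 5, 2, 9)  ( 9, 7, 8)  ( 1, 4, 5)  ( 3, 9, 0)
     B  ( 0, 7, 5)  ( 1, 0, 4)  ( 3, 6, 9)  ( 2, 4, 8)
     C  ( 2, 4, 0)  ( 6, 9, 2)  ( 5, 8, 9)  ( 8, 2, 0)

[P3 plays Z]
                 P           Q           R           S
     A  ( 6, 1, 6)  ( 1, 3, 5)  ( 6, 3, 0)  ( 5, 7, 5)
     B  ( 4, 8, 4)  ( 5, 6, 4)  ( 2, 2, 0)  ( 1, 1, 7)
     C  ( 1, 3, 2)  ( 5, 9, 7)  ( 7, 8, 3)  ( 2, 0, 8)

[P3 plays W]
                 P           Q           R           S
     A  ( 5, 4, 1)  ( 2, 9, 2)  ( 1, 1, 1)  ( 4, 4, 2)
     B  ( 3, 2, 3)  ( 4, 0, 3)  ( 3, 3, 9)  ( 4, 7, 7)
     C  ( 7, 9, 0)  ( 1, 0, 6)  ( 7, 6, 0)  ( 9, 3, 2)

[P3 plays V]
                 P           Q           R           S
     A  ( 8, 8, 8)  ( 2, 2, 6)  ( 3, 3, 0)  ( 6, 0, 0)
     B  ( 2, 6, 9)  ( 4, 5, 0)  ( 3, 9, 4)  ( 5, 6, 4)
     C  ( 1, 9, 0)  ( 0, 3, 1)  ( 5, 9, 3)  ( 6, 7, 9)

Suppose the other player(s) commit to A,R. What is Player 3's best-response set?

BR_3 = {Y}

u_3(X vs A,R) = 0
u_3(Y vs A,R) = 5
u_3(Z vs A,R) = 0
u_3(W vs A,R) = 1
u_3(V vs A,R) = 0
max payoff 5 at {Y}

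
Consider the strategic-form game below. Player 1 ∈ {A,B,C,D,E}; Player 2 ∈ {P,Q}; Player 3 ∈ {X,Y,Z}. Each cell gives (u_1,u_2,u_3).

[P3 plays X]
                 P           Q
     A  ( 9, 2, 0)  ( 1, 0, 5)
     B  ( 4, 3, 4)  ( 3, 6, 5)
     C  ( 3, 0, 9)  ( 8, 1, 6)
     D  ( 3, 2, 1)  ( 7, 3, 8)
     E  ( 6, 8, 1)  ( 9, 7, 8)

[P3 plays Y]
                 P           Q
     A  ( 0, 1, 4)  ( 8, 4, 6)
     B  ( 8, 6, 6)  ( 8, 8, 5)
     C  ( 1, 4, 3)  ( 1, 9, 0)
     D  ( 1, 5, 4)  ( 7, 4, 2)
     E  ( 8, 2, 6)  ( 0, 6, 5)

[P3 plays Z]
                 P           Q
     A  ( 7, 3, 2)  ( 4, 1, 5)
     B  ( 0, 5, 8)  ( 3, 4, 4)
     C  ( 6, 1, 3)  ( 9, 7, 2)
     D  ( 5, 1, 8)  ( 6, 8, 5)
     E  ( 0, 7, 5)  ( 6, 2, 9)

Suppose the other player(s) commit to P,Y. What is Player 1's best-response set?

argmax u_1 = {B,E}

u_1(A vs P,Y) = 0
u_1(B vs P,Y) = 8
u_1(C vs P,Y) = 1
u_1(D vs P,Y) = 1
u_1(E vs P,Y) = 8
max payoff 8 at {B,E}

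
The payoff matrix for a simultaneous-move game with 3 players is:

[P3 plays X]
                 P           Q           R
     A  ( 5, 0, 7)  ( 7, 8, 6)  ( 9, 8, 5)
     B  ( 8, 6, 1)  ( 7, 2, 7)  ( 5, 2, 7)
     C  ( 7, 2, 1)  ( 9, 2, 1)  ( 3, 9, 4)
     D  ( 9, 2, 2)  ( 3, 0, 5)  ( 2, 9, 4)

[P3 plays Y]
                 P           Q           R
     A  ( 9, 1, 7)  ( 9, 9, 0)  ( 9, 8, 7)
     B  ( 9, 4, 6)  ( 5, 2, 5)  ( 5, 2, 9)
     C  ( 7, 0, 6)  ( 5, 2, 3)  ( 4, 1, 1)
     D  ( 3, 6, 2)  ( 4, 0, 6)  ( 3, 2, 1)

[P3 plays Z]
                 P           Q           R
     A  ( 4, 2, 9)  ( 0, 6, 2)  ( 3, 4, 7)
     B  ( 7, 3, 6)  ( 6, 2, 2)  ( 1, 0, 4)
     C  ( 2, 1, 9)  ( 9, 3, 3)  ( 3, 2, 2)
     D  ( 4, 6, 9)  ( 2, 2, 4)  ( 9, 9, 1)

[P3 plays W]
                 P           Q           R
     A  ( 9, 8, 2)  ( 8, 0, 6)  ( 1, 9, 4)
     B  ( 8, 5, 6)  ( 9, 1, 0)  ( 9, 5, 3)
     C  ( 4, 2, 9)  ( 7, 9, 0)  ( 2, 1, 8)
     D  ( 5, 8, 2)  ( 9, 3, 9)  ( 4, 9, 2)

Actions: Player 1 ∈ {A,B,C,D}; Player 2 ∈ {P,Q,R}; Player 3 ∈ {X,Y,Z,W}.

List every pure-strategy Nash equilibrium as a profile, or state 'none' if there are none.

PSNE = {(B,P,Y), (B,P,Z), (C,Q,Z)}

(A,P,X): not NE [P1→D gives 9>5; P2→R gives 8>0; P3→Z gives 9>7]
(A,P,Y): not NE [P2→Q gives 9>1; P3→Z gives 9>7]
(A,P,Z): not NE [P1→B gives 7>4; P2→Q gives 6>2]
(A,P,W): not NE [P2→R gives 9>8; P3→Z gives 9>2]
(A,Q,X): not NE [P1→C gives 9>7]
(A,Q,Y): not NE [P3→W gives 6>0]
(A,Q,Z): not NE [P1→C gives 9>0; P3→W gives 6>2]
(A,Q,W): not NE [P1→D gives 9>8; P2→R gives 9>0]
(A,R,X): not NE [P3→Z gives 7>5]
(A,R,Y): not NE [P2→Q gives 9>8]
(A,R,Z): not NE [P1→D gives 9>3; P2→Q gives 6>4]
(A,R,W): not NE [P1→B gives 9>1; P3→Z gives 7>4]
(B,P,X): not NE [P1→D gives 9>8; P3→W gives 6>1]
(B,P,Y): NE
(B,P,Z): NE
(B,P,W): not NE [P1→A gives 9>8]
(B,Q,X): not NE [P1→C gives 9>7; P2→P gives 6>2]
(B,Q,Y): not NE [P1→A gives 9>5; P2→P gives 4>2; P3→X gives 7>5]
(B,Q,Z): not NE [P1→C gives 9>6; P2→P gives 3>2; P3→X gives 7>2]
(B,Q,W): not NE [P2→R gives 5>1; P3→X gives 7>0]
(B,R,X): not NE [P1→A gives 9>5; P2→P gives 6>2; P3→Y gives 9>7]
(B,R,Y): not NE [P1→A gives 9>5; P2→P gives 4>2]
(B,R,Z): not NE [P1→D gives 9>1; P2→P gives 3>0; P3→Y gives 9>4]
(B,R,W): not NE [P3→Y gives 9>3]
(C,P,X): not NE [P1→D gives 9>7; P2→R gives 9>2; P3→W gives 9>1]
(C,P,Y): not NE [P1→B gives 9>7; P2→Q gives 2>0; P3→W gives 9>6]
(C,P,Z): not NE [P1→B gives 7>2; P2→Q gives 3>1]
(C,P,W): not NE [P1→A gives 9>4; P2→Q gives 9>2]
(C,Q,X): not NE [P2→R gives 9>2; P3→Z gives 3>1]
(C,Q,Y): not NE [P1→A gives 9>5]
(C,Q,Z): NE
(C,Q,W): not NE [P1→D gives 9>7; P3→Z gives 3>0]
(C,R,X): not NE [P1→A gives 9>3; P3→W gives 8>4]
(C,R,Y): not NE [P1→A gives 9>4; P2→Q gives 2>1; P3→W gives 8>1]
(C,R,Z): not NE [P1→D gives 9>3; P2→Q gives 3>2; P3→W gives 8>2]
(C,R,W): not NE [P1→B gives 9>2; P2→Q gives 9>1]
(D,P,X): not NE [P2→R gives 9>2; P3→Z gives 9>2]
(D,P,Y): not NE [P1→B gives 9>3; P3→Z gives 9>2]
(D,P,Z): not NE [P1→B gives 7>4; P2→R gives 9>6]
(D,P,W): not NE [P1→A gives 9>5; P2→R gives 9>8; P3→Z gives 9>2]
(D,Q,X): not NE [P1→C gives 9>3; P2→R gives 9>0; P3→W gives 9>5]
(D,Q,Y): not NE [P1→A gives 9>4; P2→P gives 6>0; P3→W gives 9>6]
(D,Q,Z): not NE [P1→C gives 9>2; P2→R gives 9>2; P3→W gives 9>4]
(D,Q,W): not NE [P2→R gives 9>3]
(D,R,X): not NE [P1→A gives 9>2]
(D,R,Y): not NE [P1→A gives 9>3; P2→P gives 6>2; P3→X gives 4>1]
(D,R,Z): not NE [P3→X gives 4>1]
(D,R,W): not NE [P1→B gives 9>4; P3→X gives 4>2]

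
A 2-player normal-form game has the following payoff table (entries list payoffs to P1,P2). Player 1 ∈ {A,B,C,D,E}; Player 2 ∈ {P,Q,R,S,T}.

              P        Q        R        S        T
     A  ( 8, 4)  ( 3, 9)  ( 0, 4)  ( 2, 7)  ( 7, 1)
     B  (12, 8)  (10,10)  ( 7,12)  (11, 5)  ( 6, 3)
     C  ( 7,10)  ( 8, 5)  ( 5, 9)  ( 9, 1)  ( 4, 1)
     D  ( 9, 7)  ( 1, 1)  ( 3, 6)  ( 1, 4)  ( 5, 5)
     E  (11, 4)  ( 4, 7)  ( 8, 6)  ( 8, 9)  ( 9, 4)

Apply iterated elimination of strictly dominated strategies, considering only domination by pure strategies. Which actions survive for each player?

Survivors P1:{B,E} P2:{Q,R,S}

P1 drop A (E beats it: P:11>8 Q:4>3 R:8>0 S:8>2 T:9>7)
P1 drop C (B beats it: P:12>7 Q:10>8 R:7>5 S:11>9 T:6>4)
P1 drop D (B beats it: P:12>9 Q:10>1 R:7>3 S:11>1 T:6>5)
P2 drop P (Q beats it: B:10>8 E:7>4)
P2 drop T (Q beats it: B:10>3 E:7>4)
P1→{B,E} P2→{Q,R,S}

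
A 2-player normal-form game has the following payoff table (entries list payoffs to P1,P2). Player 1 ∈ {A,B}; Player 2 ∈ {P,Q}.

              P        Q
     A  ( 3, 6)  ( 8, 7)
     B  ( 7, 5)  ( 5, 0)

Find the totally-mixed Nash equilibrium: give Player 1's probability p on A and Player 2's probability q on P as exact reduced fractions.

(p,q) = (5/6, 3/7)

P1 indiff ⇒ q·3+(1-q)·8 = q·7+(1-q)·5 ⇒ q(-4) = (1-q)(-3) ⇒ q = 3/7
P2 indiff ⇒ p·6+(1-p)·5 = p·7+(1-p)·0 ⇒ p(-1) = (1-p)(-5) ⇒ p = 5/6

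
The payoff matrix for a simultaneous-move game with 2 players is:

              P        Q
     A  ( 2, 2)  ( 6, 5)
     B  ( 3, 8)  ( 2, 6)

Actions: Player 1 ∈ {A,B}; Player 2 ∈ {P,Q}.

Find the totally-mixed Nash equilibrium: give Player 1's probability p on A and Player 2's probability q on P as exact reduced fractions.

P1 indiff ⇒ q·2+(1-q)·6 = q·3+(1-q)·2 ⇒ q(-1) = (1-q)(-4) ⇒ q = 4/5
P2 indiff ⇒ p·2+(1-p)·8 = p·5+(1-p)·6 ⇒ p(-3) = (1-p)(-2) ⇒ p = 2/5

P1 mixes 2/5 on A; P2 mixes 4/5 on P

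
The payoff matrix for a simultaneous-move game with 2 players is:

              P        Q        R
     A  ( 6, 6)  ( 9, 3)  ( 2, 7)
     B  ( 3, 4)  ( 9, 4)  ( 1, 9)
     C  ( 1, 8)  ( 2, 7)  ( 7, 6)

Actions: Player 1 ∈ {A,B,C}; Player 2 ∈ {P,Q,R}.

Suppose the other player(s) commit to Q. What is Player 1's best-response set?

u_1(A vs Q) = 9
u_1(B vs Q) = 9
u_1(C vs Q) = 2
max payoff 9 at {A,B}

P1 best: {A,B}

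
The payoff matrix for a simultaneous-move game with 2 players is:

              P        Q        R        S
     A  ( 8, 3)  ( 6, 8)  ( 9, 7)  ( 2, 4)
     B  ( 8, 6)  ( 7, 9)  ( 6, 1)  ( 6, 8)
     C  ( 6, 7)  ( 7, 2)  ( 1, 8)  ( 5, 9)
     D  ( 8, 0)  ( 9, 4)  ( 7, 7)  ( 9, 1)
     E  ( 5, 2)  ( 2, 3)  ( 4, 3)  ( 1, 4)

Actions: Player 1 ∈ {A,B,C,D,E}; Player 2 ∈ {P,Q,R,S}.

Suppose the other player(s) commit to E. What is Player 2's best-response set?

P2 best: {S}

u_2(P vs E) = 2
u_2(Q vs E) = 3
u_2(R vs E) = 3
u_2(S vs E) = 4
max payoff 4 at {S}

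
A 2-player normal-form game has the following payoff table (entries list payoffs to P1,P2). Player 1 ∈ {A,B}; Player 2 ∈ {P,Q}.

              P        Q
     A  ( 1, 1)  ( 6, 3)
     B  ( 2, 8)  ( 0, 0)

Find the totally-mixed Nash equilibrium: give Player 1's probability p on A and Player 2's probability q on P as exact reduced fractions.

P1 indiff ⇒ q·1+(1-q)·6 = q·2+(1-q)·0 ⇒ q(-1) = (1-q)(-6) ⇒ q = 6/7
P2 indiff ⇒ p·1+(1-p)·8 = p·3+(1-p)·0 ⇒ p(-2) = (1-p)(-8) ⇒ p = 4/5

(p,q) = (4/5, 6/7)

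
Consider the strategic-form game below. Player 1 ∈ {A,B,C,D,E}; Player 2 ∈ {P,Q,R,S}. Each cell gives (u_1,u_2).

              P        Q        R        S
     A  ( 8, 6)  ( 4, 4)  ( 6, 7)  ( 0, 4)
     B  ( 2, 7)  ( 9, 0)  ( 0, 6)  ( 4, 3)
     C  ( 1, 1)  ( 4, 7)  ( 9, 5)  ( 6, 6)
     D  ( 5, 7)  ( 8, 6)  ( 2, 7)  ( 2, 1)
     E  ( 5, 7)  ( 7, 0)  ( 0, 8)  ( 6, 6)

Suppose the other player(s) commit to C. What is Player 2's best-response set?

argmax u_2 = {Q}

u_2(P vs C) = 1
u_2(Q vs C) = 7
u_2(R vs C) = 5
u_2(S vs C) = 6
max payoff 7 at {Q}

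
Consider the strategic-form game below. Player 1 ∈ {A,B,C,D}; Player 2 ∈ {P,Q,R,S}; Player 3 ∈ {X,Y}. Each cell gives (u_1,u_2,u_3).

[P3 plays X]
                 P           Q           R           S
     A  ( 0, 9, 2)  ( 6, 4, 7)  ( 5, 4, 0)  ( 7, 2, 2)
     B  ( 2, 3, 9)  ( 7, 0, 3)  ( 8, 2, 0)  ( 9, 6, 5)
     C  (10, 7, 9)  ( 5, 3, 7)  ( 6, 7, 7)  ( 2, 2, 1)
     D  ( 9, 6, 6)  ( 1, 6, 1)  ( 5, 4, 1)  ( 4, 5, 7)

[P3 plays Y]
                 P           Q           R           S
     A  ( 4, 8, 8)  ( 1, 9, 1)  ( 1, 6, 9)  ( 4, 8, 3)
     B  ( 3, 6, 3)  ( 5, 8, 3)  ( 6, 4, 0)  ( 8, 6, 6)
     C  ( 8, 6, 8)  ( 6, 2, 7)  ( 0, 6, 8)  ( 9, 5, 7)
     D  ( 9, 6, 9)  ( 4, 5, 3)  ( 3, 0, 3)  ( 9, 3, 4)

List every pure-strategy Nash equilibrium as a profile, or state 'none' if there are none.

Nash profiles: (C,P,X), (D,P,Y)

(A,P,X): not NE [P1→C gives 10>0; P3→Y gives 8>2]
(A,P,Y): not NE [P1→D gives 9>4; P2→Q gives 9>8]
(A,Q,X): not NE [P1→B gives 7>6; P2→P gives 9>4]
(A,Q,Y): not NE [P1→C gives 6>1; P3→X gives 7>1]
(A,R,X): not NE [P1→B gives 8>5; P2→P gives 9>4; P3→Y gives 9>0]
(A,R,Y): not NE [P1→B gives 6>1; P2→Q gives 9>6]
(A,S,X): not NE [P1→B gives 9>7; P2→P gives 9>2; P3→Y gives 3>2]
(A,S,Y): not NE [P1→D gives 9>4; P2→Q gives 9>8]
(B,P,X): not NE [P1→C gives 10>2; P2→S gives 6>3]
(B,P,Y): not NE [P1→D gives 9>3; P2→Q gives 8>6; P3→X gives 9>3]
(B,Q,X): not NE [P2→S gives 6>0]
(B,Q,Y): not NE [P1→C gives 6>5]
(B,R,X): not NE [P2→S gives 6>2]
(B,R,Y): not NE [P2→Q gives 8>4]
(B,S,X): not NE [P3→Y gives 6>5]
(B,S,Y): not NE [P1→D gives 9>8; P2→Q gives 8>6]
(C,P,X): NE
(C,P,Y): not NE [P1→D gives 9>8; P3→X gives 9>8]
(C,Q,X): not NE [P1→B gives 7>5; P2→R gives 7>3]
(C,Q,Y): not NE [P2→R gives 6>2]
(C,R,X): not NE [P1→B gives 8>6; P3→Y gives 8>7]
(C,R,Y): not NE [P1→B gives 6>0]
(C,S,X): not NE [P1→B gives 9>2; P2→R gives 7>2; P3→Y gives 7>1]
(C,S,Y): not NE [P2→R gives 6>5]
(D,P,X): not NE [P1→C gives 10>9; P3→Y gives 9>6]
(D,P,Y): NE
(D,Q,X): not NE [P1→B gives 7>1; P3→Y gives 3>1]
(D,Q,Y): not NE [P1→C gives 6>4; P2→P gives 6>5]
(D,R,X): not NE [P1→B gives 8>5; P2→Q gives 6>4; P3→Y gives 3>1]
(D,R,Y): not NE [P1→B gives 6>3; P2→P gives 6>0]
(D,S,X): not NE [P1→B gives 9>4; P2→Q gives 6>5]
(D,S,Y): not NE [P2→P gives 6>3; P3→X gives 7>4]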